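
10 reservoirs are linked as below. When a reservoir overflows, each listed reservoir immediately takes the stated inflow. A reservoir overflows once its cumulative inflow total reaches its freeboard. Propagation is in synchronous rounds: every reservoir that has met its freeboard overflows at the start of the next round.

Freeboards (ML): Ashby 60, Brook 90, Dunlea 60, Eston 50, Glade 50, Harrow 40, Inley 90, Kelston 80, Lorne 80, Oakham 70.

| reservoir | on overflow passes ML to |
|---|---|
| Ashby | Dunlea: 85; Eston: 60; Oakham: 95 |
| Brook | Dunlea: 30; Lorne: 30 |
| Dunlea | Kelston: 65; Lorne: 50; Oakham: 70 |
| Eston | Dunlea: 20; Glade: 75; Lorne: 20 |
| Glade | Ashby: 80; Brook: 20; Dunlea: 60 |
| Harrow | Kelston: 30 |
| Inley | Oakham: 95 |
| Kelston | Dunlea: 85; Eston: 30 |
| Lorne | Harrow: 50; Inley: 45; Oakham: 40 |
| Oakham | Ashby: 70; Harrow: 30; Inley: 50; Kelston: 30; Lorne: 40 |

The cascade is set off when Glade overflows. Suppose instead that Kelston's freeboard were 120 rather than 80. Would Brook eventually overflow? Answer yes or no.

With Kelston's freeboard at 120:
Round 1 — Glade overflows (initial).
  Ashby: +80 → 80 ≥ 60
  Brook: +20 → 20 < 90
  Dunlea: +60 → 60 ≥ 60
Round 2 — Ashby, Dunlea overflow.
  Eston: +60 → 60 ≥ 50
  Kelston: +65 → 65 < 120
  Lorne: +50 → 50 < 80
  Oakham: +95+70 → 165 ≥ 70
Round 3 — Eston, Oakham overflow.
  Harrow: +30 → 30 < 40
  Inley: +50 → 50 < 90
  Kelston: +30 → 95 < 120
  Lorne: +20+40 → 110 ≥ 80
Round 4 — Lorne overflows.
  Harrow: +50 → 80 ≥ 40
  Inley: +45 → 95 ≥ 90
Round 5 — Harrow, Inley overflow.
  Kelston: +30 → 125 ≥ 120
Round 6 — Kelston overflows.
No further overflows.

no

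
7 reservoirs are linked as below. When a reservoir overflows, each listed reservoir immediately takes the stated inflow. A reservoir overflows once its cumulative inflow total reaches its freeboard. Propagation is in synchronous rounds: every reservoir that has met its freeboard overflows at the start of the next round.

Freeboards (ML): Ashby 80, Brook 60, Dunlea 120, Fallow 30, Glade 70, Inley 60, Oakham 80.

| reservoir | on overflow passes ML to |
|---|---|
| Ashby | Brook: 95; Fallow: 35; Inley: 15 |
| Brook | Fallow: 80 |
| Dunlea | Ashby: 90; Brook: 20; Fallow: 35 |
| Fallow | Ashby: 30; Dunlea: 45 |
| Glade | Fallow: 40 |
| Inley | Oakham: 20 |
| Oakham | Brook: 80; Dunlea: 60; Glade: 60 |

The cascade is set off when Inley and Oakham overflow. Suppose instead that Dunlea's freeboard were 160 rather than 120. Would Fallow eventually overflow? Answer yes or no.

yes

With Dunlea's freeboard at 160:
Round 1 — Inley, Oakham overflow (initial).
  Brook: +80 → 80 ≥ 60
  Dunlea: +60 → 60 < 160
  Glade: +60 → 60 < 70
Round 2 — Brook overflows.
  Fallow: +80 → 80 ≥ 30
Round 3 — Fallow overflows.
  Ashby: +30 → 30 < 80
  Dunlea: +45 → 105 < 160
No further overflows.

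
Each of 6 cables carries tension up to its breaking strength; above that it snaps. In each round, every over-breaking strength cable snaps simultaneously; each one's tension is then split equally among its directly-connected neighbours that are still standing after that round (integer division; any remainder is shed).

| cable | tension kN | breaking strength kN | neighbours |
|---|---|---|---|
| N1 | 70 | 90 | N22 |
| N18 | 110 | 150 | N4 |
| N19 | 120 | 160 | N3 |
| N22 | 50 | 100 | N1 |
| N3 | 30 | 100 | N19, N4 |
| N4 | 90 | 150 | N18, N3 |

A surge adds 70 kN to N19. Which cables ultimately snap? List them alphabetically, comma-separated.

Round 1 — N19 at 190 > 160. N19 snaps.
  N19 sheds 190 kN to N3: 190 each.
    N3: 30+190 = 220 > 100
Round 2 — N3 snaps.
  N3 sheds 220 kN to N4: 220 each.
    N4: 90+220 = 310 > 150
Round 3 — N4 snaps.
  N4 sheds 310 kN to N18: 310 each.
    N18: 110+310 = 420 > 150
Round 4 — N18 snaps.
  N18 sheds 420 kN: no online neighbours, lost.
No further breaks.

N18, N19, N3, N4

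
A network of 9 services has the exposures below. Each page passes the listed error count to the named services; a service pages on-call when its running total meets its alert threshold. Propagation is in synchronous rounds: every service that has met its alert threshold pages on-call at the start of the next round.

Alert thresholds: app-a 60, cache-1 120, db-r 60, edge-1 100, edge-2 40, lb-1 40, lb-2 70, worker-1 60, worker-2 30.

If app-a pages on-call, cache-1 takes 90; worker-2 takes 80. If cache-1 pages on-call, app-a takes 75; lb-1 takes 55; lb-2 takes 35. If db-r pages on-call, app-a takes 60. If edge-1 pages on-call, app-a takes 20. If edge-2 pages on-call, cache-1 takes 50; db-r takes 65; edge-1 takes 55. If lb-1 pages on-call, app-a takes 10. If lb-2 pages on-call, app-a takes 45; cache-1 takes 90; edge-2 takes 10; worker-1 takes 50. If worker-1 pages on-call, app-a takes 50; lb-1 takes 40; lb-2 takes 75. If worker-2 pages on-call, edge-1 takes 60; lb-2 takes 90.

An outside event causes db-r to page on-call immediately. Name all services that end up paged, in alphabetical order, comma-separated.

Round 1 — db-r pages on-call (initial).
  app-a: +60 → 60 ≥ 60
Round 2 — app-a pages on-call.
  cache-1: +90 → 90 < 120
  worker-2: +80 → 80 ≥ 30
Round 3 — worker-2 pages on-call.
  edge-1: +60 → 60 < 100
  lb-2: +90 → 90 ≥ 70
Round 4 — lb-2 pages on-call.
  cache-1: +90 → 180 ≥ 120
  edge-2: +10 → 10 < 40
  worker-1: +50 → 50 < 60
Round 5 — cache-1 pages on-call.
  lb-1: +55 → 55 ≥ 40
Round 6 — lb-1 pages on-call.
No further pages.

app-a, cache-1, db-r, lb-1, lb-2, worker-2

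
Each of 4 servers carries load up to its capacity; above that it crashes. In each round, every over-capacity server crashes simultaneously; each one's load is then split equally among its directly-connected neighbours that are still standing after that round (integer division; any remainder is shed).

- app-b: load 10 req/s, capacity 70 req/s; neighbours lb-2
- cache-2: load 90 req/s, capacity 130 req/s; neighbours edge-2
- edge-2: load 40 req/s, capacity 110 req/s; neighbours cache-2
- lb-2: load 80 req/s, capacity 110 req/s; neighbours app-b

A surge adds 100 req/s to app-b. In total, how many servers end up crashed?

Round 1 — app-b at 110 > 70. app-b crashes.
  app-b sheds 110 req/s to lb-2: 110 each.
    lb-2: 80+110 = 190 > 110
Round 2 — lb-2 crashes.
  lb-2 sheds 190 req/s: no online neighbours, lost.
No further crashes.

2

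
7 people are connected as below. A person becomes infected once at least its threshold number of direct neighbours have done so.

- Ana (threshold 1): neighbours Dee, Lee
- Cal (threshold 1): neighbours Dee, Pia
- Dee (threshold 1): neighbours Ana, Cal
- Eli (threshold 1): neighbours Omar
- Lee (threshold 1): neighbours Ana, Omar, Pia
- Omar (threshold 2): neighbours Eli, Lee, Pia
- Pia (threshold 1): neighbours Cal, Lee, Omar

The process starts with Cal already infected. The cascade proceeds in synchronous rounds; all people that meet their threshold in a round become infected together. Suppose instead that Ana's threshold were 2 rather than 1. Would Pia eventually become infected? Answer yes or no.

yes

With Ana's threshold at 2:
Round 1 — Cal becomes infected (initial).
Round 2 — checking thresholds:
  Dee: 1 of 2 neighbours ≥ 1, becomes infected.
  Pia: 1 of 3 neighbours ≥ 1, becomes infected.
Round 3 — checking thresholds:
  Ana: 1 of 2 neighbours < 2, not yet.
  Lee: 1 of 3 neighbours ≥ 1, becomes infected.
  Omar: 1 of 3 neighbours < 2, not yet.
Round 4 — checking thresholds:
  Ana: 2 of 2 neighbours ≥ 2, becomes infected.
  Omar: 2 of 3 neighbours ≥ 2, becomes infected.
Round 5 — checking thresholds:
  Eli: 1 of 1 neighbours ≥ 1, becomes infected.
Round 6 — no new infections; cascade stops.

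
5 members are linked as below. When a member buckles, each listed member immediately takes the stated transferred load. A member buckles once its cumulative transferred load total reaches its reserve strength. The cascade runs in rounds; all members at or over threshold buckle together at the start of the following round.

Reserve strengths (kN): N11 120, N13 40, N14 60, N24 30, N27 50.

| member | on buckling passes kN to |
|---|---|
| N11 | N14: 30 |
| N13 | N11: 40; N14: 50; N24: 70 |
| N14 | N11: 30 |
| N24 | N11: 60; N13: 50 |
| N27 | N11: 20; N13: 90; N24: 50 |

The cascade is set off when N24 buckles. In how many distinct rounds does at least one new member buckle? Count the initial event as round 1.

Round 1 — N24 buckles (initial).
  N11: +60 → 60 < 120
  N13: +50 → 50 ≥ 40
Round 2 — N13 buckles.
  N11: +40 → 100 < 120
  N14: +50 → 50 < 60
No further bucklings.

2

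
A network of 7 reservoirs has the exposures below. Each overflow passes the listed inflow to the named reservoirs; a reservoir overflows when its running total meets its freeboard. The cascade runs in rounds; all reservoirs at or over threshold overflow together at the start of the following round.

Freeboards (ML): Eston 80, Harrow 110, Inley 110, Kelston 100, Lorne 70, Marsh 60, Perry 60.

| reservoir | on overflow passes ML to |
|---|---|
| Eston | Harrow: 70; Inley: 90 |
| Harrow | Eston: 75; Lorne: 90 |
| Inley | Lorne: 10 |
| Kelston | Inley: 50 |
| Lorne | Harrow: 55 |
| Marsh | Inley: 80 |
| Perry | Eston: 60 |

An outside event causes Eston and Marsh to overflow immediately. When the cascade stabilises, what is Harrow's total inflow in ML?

Round 1 — Eston, Marsh overflow (initial).
  Harrow: +70 → 70 < 110
  Inley: +90+80 → 170 ≥ 110
Round 2 — Inley overflows.
  Lorne: +10 → 10 < 70
No further overflows.

70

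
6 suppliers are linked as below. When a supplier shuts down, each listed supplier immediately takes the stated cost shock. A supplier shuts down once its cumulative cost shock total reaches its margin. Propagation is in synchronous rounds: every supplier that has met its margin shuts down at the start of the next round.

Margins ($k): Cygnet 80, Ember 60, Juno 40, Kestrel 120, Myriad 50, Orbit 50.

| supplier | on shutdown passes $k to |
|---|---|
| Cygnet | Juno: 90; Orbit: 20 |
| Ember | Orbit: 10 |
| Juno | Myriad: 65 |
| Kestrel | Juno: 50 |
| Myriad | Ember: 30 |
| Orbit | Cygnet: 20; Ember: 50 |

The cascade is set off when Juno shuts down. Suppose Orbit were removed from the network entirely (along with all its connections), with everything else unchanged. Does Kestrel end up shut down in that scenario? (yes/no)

With Orbit removed:
Round 1 — Juno shuts down (initial).
  Myriad: +65 → 65 ≥ 50
Round 2 — Myriad shuts down.
  Ember: +30 → 30 < 60
No further shutdowns.

no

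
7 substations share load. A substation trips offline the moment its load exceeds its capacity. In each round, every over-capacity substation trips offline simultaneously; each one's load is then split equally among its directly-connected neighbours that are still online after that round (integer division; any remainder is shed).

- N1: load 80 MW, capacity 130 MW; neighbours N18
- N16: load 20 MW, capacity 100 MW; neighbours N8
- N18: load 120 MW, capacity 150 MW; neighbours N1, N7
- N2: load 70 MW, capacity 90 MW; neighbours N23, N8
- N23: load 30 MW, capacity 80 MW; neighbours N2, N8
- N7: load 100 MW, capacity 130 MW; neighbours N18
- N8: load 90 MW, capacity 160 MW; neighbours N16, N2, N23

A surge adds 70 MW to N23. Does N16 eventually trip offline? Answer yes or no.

Round 1 — N23 at 100 > 80. N23 trips offline.
  N23 sheds 100 MW to N2, N8: 50 each.
    N2: 70+50 = 120 > 90
    N8: 90+50 = 140 ≤ 160
Round 2 — N2 trips offline.
  N2 sheds 120 MW to N8: 120 each.
    N8: 140+120 = 260 > 160
Round 3 — N8 trips offline.
  N8 sheds 260 MW to N16: 260 each.
    N16: 20+260 = 280 > 100
Round 4 — N16 trips offline.
  N16 sheds 280 MW: no online neighbours, lost.
No further trips.

yes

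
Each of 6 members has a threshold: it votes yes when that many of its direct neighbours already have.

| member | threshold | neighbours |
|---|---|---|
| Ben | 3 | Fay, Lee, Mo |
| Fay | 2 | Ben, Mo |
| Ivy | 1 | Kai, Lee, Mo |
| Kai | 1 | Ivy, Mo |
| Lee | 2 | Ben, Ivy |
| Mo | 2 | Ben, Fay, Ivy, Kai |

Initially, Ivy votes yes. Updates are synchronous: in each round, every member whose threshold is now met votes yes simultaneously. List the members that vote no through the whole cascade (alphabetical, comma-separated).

Round 1 — Ivy votes yes (initial).
Round 2 — checking thresholds:
  Kai: 1 of 2 neighbours ≥ 1, votes yes.
  Lee: 1 of 2 neighbours < 2, below threshold.
  Mo: 1 of 4 neighbours < 2, below threshold.
Round 3 — checking thresholds:
  Lee: 1 of 2 neighbours < 2, below threshold.
  Mo: 2 of 4 neighbours ≥ 2, votes yes.
Round 4 — no new yes votes; cascade stops.

Ben, Fay, Lee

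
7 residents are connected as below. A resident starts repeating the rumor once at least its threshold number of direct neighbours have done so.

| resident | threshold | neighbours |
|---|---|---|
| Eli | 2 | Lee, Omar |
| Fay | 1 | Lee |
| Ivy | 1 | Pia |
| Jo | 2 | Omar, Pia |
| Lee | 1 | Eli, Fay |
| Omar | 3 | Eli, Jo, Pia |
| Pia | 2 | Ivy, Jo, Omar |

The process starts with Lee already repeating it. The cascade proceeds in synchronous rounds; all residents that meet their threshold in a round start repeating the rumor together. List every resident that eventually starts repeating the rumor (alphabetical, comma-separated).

Fay, Lee

Round 1 — Lee starts repeating the rumor (initial).
Round 2 — checking thresholds:
  Eli: 1 of 2 neighbours < 2, holds.
  Fay: 1 of 1 neighbours ≥ 1, starts repeating the rumor.
Round 3 — no new spreads; cascade stops.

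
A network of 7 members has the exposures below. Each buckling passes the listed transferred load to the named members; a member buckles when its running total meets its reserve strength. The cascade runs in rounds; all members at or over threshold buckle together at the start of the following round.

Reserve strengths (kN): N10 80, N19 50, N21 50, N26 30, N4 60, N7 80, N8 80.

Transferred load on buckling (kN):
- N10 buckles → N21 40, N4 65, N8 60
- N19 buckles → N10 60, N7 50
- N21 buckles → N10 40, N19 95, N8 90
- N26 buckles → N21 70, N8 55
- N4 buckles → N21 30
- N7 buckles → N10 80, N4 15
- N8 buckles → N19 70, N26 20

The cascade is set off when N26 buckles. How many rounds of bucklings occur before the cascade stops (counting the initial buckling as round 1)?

Round 1 — N26 buckles (initial).
  N21: +70 → 70 ≥ 50
  N8: +55 → 55 < 80
Round 2 — N21 buckles.
  N10: +40 → 40 < 80
  N19: +95 → 95 ≥ 50
  N8: +90 → 145 ≥ 80
Round 3 — N19, N8 buckle.
  N10: +60 → 100 ≥ 80
  N7: +50 → 50 < 80
Round 4 — N10 buckles.
  N4: +65 → 65 ≥ 60
Round 5 — N4 buckles.
No further bucklings.

5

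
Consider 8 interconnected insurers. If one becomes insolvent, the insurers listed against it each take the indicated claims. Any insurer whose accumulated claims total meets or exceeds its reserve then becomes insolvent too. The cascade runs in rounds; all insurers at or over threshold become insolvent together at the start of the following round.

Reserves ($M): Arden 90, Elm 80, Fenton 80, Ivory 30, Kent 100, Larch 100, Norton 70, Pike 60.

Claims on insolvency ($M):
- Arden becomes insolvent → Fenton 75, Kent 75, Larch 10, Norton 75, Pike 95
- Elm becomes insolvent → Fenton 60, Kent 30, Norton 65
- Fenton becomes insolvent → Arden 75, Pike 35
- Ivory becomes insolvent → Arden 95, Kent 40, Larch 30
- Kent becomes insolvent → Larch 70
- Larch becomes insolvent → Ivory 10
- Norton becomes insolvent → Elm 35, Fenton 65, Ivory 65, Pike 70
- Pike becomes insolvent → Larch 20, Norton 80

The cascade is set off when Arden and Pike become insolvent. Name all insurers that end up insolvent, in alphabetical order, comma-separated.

Arden, Fenton, Ivory, Kent, Larch, Norton, Pike

Round 1 — Arden, Pike become insolvent (initial).
  Fenton: +75 → 75 < 80
  Kent: +75 → 75 < 100
  Larch: +10+20 → 30 < 100
  Norton: +75+80 → 155 ≥ 70
Round 2 — Norton becomes insolvent.
  Elm: +35 → 35 < 80
  Fenton: +65 → 140 ≥ 80
  Ivory: +65 → 65 ≥ 30
Round 3 — Fenton, Ivory become insolvent.
  Kent: +40 → 115 ≥ 100
  Larch: +30 → 60 < 100
Round 4 — Kent becomes insolvent.
  Larch: +70 → 130 ≥ 100
Round 5 — Larch becomes insolvent.
No further insolvencies.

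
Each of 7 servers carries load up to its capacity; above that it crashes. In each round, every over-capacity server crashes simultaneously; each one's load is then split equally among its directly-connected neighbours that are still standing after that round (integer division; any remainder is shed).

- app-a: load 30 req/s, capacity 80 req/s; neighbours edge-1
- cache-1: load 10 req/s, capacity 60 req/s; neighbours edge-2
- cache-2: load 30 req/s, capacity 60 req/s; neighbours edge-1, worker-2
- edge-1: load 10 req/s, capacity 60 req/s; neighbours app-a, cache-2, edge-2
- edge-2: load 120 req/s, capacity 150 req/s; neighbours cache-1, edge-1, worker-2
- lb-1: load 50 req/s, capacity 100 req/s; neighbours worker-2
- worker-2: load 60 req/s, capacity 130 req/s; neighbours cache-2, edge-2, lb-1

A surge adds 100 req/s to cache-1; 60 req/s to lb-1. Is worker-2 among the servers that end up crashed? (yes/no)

yes

Round 1 — cache-1 at 110 > 60; lb-1 at 110 > 100. cache-1, lb-1 crash.
  cache-1 sheds 110 req/s to edge-2: 110 each.
    edge-2: 120+110 = 230 > 150
  lb-1 sheds 110 req/s to worker-2: 110 each.
    worker-2: 60+110 = 170 > 130
Round 2 — edge-2, worker-2 crash.
  edge-2 sheds 230 req/s to edge-1: 230 each.
    edge-1: 10+230 = 240 > 60
  worker-2 sheds 170 req/s to cache-2: 170 each.
    cache-2: 30+170 = 200 > 60
Round 3 — cache-2, edge-1 crash.
  cache-2 sheds 200 req/s: no online neighbours, lost.
  edge-1 sheds 240 req/s to app-a: 240 each.
    app-a: 30+240 = 270 > 80
Round 4 — app-a crashes.
  app-a sheds 270 req/s: no online neighbours, lost.
No further crashes.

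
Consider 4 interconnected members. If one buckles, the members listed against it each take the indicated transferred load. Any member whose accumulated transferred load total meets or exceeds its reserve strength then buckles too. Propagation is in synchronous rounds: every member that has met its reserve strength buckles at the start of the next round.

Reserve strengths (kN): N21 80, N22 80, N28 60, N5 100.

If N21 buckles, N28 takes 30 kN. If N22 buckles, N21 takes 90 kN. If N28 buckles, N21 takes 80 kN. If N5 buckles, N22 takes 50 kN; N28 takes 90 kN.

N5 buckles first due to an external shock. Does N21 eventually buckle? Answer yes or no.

Round 1 — N5 buckles (initial).
  N22: +50 → 50 < 80
  N28: +90 → 90 ≥ 60
Round 2 — N28 buckles.
  N21: +80 → 80 ≥ 80
Round 3 — N21 buckles.
No further bucklings.

yes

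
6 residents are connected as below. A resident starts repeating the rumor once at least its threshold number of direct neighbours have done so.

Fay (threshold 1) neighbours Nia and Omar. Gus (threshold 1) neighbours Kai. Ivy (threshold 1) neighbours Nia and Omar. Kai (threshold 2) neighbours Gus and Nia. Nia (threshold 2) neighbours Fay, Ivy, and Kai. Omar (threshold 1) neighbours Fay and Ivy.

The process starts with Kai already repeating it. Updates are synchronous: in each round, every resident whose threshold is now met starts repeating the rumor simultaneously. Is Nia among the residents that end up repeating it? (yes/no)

Round 1 — Kai starts repeating the rumor (initial).
Round 2 — checking thresholds:
  Gus: 1 of 1 neighbours ≥ 1, starts repeating the rumor.
  Nia: 1 of 3 neighbours < 2, below threshold.
Round 3 — no new spreads; cascade stops.

no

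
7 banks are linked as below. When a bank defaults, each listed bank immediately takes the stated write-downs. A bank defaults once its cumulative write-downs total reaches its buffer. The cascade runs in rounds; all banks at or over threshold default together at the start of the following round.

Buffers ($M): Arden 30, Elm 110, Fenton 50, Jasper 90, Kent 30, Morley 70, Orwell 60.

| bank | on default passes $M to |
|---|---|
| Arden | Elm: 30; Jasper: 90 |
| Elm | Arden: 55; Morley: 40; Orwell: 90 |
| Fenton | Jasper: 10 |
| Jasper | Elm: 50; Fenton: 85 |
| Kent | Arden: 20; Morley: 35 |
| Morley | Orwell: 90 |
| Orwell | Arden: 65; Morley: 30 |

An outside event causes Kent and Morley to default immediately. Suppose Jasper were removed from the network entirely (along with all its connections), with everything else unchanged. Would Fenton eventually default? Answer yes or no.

With Jasper removed:
Round 1 — Kent, Morley default (initial).
  Arden: +20 → 20 < 30
  Orwell: +90 → 90 ≥ 60
Round 2 — Orwell defaults.
  Arden: +65 → 85 ≥ 30
Round 3 — Arden defaults.
  Elm: +30 → 30 < 110
No further defaults.

no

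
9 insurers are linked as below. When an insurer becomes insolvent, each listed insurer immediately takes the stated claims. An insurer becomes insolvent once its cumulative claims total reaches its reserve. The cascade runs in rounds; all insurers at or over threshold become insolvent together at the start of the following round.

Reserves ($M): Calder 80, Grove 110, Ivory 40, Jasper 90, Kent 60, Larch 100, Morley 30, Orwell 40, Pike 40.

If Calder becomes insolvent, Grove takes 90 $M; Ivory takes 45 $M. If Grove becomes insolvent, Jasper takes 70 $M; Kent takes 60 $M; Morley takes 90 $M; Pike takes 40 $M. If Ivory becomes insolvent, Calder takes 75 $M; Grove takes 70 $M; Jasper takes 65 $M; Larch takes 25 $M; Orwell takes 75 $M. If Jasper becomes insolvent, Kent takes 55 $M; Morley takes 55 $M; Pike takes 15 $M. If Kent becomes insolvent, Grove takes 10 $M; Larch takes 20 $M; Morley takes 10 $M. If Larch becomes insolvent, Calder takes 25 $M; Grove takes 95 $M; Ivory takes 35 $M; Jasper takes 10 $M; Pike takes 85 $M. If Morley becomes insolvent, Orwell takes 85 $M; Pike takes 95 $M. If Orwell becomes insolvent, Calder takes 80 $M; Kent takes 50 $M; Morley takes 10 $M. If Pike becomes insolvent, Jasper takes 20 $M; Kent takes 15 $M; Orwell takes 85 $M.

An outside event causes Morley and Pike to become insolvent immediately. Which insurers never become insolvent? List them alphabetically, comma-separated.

Larch

Round 1 — Morley, Pike become insolvent (initial).
  Jasper: +20 → 20 < 90
  Kent: +15 → 15 < 60
  Orwell: +85+85 → 170 ≥ 40
Round 2 — Orwell becomes insolvent.
  Calder: +80 → 80 ≥ 80
  Kent: +50 → 65 ≥ 60
Round 3 — Calder, Kent become insolvent.
  Grove: +90+10 → 100 < 110
  Ivory: +45 → 45 ≥ 40
  Larch: +20 → 20 < 100
Round 4 — Ivory becomes insolvent.
  Grove: +70 → 170 ≥ 110
  Jasper: +65 → 85 < 90
  Larch: +25 → 45 < 100
Round 5 — Grove becomes insolvent.
  Jasper: +70 → 155 ≥ 90
Round 6 — Jasper becomes insolvent.
No further insolvencies.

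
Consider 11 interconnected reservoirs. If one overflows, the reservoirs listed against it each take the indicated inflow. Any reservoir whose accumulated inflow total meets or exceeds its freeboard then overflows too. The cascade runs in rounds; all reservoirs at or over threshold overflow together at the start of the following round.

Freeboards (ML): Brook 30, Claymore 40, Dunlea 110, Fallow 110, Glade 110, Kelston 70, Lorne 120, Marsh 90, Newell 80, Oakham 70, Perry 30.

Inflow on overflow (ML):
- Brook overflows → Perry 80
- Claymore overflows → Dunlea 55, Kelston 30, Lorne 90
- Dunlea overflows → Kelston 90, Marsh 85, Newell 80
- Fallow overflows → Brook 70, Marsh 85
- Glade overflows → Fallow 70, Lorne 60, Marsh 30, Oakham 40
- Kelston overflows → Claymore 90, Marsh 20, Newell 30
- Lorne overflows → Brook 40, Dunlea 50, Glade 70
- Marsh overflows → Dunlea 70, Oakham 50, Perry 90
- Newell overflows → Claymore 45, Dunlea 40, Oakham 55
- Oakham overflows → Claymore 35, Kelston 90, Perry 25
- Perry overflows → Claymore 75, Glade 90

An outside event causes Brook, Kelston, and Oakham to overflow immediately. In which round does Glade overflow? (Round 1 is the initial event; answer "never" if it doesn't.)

Round 1 — Brook, Kelston, Oakham overflow (initial).
  Claymore: +90+35 → 125 ≥ 40
  Marsh: +20 → 20 < 90
  Newell: +30 → 30 < 80
  Perry: +80+25 → 105 ≥ 30
Round 2 — Claymore, Perry overflow.
  Dunlea: +55 → 55 < 110
  Glade: +90 → 90 < 110
  Lorne: +90 → 90 < 120
No further overflows.

never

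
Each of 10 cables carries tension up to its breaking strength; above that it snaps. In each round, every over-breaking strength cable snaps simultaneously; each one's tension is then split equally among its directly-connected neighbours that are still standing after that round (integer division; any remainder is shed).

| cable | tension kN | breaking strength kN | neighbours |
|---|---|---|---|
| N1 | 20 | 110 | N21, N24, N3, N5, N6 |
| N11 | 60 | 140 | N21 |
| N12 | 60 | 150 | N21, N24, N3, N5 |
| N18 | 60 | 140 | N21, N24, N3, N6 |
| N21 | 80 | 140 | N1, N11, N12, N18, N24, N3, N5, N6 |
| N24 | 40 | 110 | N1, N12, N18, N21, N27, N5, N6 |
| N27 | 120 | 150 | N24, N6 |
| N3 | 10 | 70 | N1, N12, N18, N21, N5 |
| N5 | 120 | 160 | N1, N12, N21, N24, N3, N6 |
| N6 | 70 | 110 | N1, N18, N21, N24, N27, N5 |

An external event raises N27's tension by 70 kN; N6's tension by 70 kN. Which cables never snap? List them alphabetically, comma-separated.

N11

Round 1 — N27 at 190 > 150; N6 at 140 > 110. N27, N6 snap.
  N27 sheds 190 kN to N24: 190 each.
    N24: 40+190 = 230 > 110
  N6 sheds 140 kN to N1, N18, N21, N24, N5: 28 each.
    N1: 20+28 = 48 ≤ 110
    N18: 60+28 = 88 ≤ 140
    N21: 80+28 = 108 ≤ 140
    N24: 230+28 = 258 > 110
    N5: 120+28 = 148 ≤ 160
Round 2 — N24 snaps.
  N24 sheds 258 kN to N1, N12, N18, N21, N5: 51 each (3 lost).
    N1: 48+51 = 99 ≤ 110
    N12: 60+51 = 111 ≤ 150
    N18: 88+51 = 139 ≤ 140
    N21: 108+51 = 159 > 140
    N5: 148+51 = 199 > 160
Round 3 — N21, N5 snap.
  N21 sheds 159 kN to N1, N11, N12, N18, N3: 31 each (4 lost).
    N1: 99+31 = 130 > 110
    N11: 60+31 = 91 ≤ 140
    N12: 111+31 = 142 ≤ 150
    N18: 139+31 = 170 > 140
    N3: 10+31 = 41 ≤ 70
  N5 sheds 199 kN to N1, N12, N3: 66 each (1 lost).
    N1: 130+66 = 196 > 110
    N12: 142+66 = 208 > 150
    N3: 41+66 = 107 > 70
Round 4 — N1, N12, N18, N3 snap.
  N1 sheds 196 kN: no online neighbours, lost.
  N12 sheds 208 kN: no online neighbours, lost.
  N18 sheds 170 kN: no online neighbours, lost.
  N3 sheds 107 kN: no online neighbours, lost.
No further breaks.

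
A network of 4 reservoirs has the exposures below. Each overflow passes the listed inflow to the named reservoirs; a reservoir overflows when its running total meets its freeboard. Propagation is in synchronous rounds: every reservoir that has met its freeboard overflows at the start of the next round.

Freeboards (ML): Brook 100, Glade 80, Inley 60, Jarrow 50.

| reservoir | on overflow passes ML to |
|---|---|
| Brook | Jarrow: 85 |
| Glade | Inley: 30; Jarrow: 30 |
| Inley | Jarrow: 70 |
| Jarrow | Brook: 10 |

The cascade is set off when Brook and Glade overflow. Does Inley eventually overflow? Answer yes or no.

no

Round 1 — Brook, Glade overflow (initial).
  Inley: +30 → 30 < 60
  Jarrow: +85+30 → 115 ≥ 50
Round 2 — Jarrow overflows.
No further overflows.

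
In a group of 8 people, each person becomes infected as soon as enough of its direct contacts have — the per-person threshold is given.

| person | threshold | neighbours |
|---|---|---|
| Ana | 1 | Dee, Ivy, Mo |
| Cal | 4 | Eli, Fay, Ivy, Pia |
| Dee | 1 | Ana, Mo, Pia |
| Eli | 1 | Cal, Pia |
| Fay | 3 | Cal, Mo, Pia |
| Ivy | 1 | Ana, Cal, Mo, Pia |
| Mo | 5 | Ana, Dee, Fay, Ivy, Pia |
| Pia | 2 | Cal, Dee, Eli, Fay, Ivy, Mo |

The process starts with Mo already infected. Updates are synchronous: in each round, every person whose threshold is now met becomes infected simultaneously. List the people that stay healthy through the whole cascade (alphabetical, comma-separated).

Round 1 — Mo becomes infected (initial).
Round 2 — checking thresholds:
  Ana: 1 of 3 neighbours ≥ 1, becomes infected.
  Dee: 1 of 3 neighbours ≥ 1, becomes infected.
  Fay: 1 of 3 neighbours < 3, below threshold.
  Ivy: 1 of 4 neighbours ≥ 1, becomes infected.
  Pia: 1 of 6 neighbours < 2, below threshold.
Round 3 — checking thresholds:
  Cal: 1 of 4 neighbours < 4, below threshold.
  Fay: 1 of 3 neighbours < 3, below threshold.
  Pia: 3 of 6 neighbours ≥ 2, becomes infected.
Round 4 — checking thresholds:
  Cal: 2 of 4 neighbours < 4, below threshold.
  Eli: 1 of 2 neighbours ≥ 1, becomes infected.
  Fay: 2 of 3 neighbours < 3, below threshold.
Round 5 — no new infections; cascade stops.

Cal, Fay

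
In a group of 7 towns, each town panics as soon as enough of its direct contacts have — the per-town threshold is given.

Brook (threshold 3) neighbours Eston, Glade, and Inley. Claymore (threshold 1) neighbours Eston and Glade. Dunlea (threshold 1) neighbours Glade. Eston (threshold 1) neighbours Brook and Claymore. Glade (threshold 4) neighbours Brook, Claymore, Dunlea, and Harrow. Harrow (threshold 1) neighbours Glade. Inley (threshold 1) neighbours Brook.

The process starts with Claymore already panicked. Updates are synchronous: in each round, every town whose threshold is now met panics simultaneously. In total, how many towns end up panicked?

2

Round 1 — Claymore panics (initial).
Round 2 — checking thresholds:
  Eston: 1 of 2 neighbours ≥ 1, panics.
  Glade: 1 of 4 neighbours < 4, not yet.
Round 3 — no new panics; cascade stops.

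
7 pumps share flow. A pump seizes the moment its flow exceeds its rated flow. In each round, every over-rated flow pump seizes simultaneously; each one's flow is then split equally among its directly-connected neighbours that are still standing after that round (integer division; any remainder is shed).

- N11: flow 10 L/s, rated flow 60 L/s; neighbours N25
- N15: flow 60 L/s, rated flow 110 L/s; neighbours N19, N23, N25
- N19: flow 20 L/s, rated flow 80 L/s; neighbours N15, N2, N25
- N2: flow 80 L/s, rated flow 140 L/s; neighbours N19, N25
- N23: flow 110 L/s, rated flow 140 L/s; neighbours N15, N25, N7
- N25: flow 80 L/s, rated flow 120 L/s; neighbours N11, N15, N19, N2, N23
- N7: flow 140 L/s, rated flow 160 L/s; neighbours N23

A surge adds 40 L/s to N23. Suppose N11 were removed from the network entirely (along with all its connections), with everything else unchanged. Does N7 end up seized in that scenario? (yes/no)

With N11 removed:
Round 1 — N23 at 150 > 140. N23 seizes.
  N23 sheds 150 L/s to N15, N25, N7: 50 each.
    N15: 60+50 = 110 ≤ 110
    N25: 80+50 = 130 > 120
    N7: 140+50 = 190 > 160
Round 2 — N25, N7 seize.
  N25 sheds 130 L/s to N15, N19, N2: 43 each (1 lost).
    N15: 110+43 = 153 > 110
    N19: 20+43 = 63 ≤ 80
    N2: 80+43 = 123 ≤ 140
  N7 sheds 190 L/s: no online neighbours, lost.
Round 3 — N15 seizes.
  N15 sheds 153 L/s to N19: 153 each.
    N19: 63+153 = 216 > 80
Round 4 — N19 seizes.
  N19 sheds 216 L/s to N2: 216 each.
    N2: 123+216 = 339 > 140
Round 5 — N2 seizes.
  N2 sheds 339 L/s: no online neighbours, lost.
No further seizures.

yes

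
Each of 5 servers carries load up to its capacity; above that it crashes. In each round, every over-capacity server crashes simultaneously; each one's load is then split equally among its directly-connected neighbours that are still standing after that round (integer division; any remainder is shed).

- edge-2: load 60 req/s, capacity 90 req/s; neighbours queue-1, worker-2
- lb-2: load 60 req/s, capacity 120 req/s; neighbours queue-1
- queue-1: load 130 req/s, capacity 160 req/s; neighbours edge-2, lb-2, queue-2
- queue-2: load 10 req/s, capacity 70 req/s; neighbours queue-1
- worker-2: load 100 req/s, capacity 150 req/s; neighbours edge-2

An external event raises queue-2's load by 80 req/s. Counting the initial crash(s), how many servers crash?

5

Round 1 — queue-2 at 90 > 70. queue-2 crashes.
  queue-2 sheds 90 req/s to queue-1: 90 each.
    queue-1: 130+90 = 220 > 160
Round 2 — queue-1 crashes.
  queue-1 sheds 220 req/s to edge-2, lb-2: 110 each.
    edge-2: 60+110 = 170 > 90
    lb-2: 60+110 = 170 > 120
Round 3 — edge-2, lb-2 crash.
  edge-2 sheds 170 req/s to worker-2: 170 each.
    worker-2: 100+170 = 270 > 150
  lb-2 sheds 170 req/s: no online neighbours, lost.
Round 4 — worker-2 crashes.
  worker-2 sheds 270 req/s: no online neighbours, lost.
No further crashes.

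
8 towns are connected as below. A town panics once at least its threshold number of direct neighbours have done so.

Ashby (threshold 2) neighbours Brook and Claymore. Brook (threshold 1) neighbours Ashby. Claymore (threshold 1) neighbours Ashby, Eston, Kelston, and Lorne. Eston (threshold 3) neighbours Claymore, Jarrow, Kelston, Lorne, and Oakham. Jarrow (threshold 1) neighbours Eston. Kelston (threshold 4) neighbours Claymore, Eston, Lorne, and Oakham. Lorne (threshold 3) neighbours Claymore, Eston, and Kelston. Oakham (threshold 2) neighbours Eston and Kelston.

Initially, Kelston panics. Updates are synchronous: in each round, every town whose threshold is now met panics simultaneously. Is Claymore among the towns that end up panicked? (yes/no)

Round 1 — Kelston panics (initial).
Round 2 — checking thresholds:
  Claymore: 1 of 4 neighbours ≥ 1, panics.
  Eston: 1 of 5 neighbours < 3, holds.
  Lorne: 1 of 3 neighbours < 3, holds.
  Oakham: 1 of 2 neighbours < 2, holds.
Round 3 — no new panics; cascade stops.

yes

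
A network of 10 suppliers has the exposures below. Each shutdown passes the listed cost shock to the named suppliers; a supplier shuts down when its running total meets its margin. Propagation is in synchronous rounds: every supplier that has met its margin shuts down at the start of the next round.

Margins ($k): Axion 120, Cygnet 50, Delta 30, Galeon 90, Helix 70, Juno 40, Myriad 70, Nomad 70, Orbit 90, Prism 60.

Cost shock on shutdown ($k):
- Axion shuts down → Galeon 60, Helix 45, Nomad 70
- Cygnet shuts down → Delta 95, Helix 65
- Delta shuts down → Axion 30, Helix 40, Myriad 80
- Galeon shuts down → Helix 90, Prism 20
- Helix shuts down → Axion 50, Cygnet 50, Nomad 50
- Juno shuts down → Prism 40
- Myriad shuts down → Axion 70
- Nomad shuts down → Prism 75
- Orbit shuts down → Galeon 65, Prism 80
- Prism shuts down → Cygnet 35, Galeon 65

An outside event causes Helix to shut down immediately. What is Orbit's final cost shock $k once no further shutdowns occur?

0

Round 1 — Helix shuts down (initial).
  Axion: +50 → 50 < 120
  Cygnet: +50 → 50 ≥ 50
  Nomad: +50 → 50 < 70
Round 2 — Cygnet shuts down.
  Delta: +95 → 95 ≥ 30
Round 3 — Delta shuts down.
  Axion: +30 → 80 < 120
  Myriad: +80 → 80 ≥ 70
Round 4 — Myriad shuts down.
  Axion: +70 → 150 ≥ 120
Round 5 — Axion shuts down.
  Galeon: +60 → 60 < 90
  Nomad: +70 → 120 ≥ 70
Round 6 — Nomad shuts down.
  Prism: +75 → 75 ≥ 60
Round 7 — Prism shuts down.
  Galeon: +65 → 125 ≥ 90
Round 8 — Galeon shuts down.
No further shutdowns.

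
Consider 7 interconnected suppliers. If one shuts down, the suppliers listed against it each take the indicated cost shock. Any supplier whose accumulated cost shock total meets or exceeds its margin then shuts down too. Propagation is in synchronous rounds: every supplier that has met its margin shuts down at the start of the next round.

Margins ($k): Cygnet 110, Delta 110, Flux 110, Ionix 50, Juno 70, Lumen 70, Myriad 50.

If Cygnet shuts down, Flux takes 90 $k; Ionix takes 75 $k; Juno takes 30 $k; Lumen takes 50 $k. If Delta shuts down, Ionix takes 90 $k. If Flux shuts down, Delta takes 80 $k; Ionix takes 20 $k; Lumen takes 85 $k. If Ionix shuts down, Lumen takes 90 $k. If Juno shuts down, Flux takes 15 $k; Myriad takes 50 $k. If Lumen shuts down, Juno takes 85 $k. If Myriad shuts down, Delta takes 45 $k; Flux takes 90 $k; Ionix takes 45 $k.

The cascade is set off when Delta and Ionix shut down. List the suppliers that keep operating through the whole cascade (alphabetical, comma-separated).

Cygnet, Flux

Round 1 — Delta, Ionix shut down (initial).
  Lumen: +90 → 90 ≥ 70
Round 2 — Lumen shuts down.
  Juno: +85 → 85 ≥ 70
Round 3 — Juno shuts down.
  Flux: +15 → 15 < 110
  Myriad: +50 → 50 ≥ 50
Round 4 — Myriad shuts down.
  Flux: +90 → 105 < 110
No further shutdowns.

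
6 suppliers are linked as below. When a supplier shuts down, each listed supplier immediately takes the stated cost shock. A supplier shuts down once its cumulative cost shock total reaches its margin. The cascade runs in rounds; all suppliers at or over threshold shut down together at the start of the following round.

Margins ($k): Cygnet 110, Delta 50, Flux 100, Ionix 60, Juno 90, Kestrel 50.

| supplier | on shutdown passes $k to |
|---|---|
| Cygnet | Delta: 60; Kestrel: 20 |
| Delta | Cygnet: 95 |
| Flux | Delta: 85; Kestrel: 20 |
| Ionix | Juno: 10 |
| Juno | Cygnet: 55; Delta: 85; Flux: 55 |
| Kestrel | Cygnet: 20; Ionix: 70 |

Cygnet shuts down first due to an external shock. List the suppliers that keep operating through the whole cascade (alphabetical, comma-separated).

Flux, Ionix, Juno, Kestrel

Round 1 — Cygnet shuts down (initial).
  Delta: +60 → 60 ≥ 50
  Kestrel: +20 → 20 < 50
Round 2 — Delta shuts down.
No further shutdowns.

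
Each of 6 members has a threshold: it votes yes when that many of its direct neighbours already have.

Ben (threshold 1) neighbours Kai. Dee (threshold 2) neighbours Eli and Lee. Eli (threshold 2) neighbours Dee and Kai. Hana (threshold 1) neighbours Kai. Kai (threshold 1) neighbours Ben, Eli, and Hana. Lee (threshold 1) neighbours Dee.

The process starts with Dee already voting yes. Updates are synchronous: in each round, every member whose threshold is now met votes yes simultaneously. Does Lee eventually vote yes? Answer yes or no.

yes

Round 1 — Dee votes yes (initial).
Round 2 — checking thresholds:
  Eli: 1 of 2 neighbours < 2, below threshold.
  Lee: 1 of 1 neighbours ≥ 1, votes yes.
Round 3 — no new yes votes; cascade stops.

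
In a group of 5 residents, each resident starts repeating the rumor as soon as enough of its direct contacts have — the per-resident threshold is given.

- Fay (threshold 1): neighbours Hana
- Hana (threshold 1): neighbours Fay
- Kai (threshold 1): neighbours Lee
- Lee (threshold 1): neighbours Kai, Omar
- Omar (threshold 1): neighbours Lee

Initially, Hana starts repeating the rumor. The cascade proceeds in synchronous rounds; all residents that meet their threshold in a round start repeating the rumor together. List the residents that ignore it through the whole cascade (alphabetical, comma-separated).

Round 1 — Hana starts repeating the rumor (initial).
Round 2 — checking thresholds:
  Fay: 1 of 1 neighbours ≥ 1, starts repeating the rumor.
Round 3 — no new spreads; cascade stops.

Kai, Lee, Omar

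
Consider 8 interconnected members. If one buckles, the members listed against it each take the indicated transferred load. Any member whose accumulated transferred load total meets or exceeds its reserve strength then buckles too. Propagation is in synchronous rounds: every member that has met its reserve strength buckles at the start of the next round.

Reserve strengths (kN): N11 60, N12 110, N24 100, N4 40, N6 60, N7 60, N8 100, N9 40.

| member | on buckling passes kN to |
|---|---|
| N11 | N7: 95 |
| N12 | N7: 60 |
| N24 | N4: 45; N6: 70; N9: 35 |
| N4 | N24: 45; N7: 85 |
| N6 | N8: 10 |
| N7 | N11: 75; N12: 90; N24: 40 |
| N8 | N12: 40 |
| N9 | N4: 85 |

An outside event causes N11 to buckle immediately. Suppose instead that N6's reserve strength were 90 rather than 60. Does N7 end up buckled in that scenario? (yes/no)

With N6's reserve strength at 90:
Round 1 — N11 buckles (initial).
  N7: +95 → 95 ≥ 60
Round 2 — N7 buckles.
  N12: +90 → 90 < 110
  N24: +40 → 40 < 100
No further bucklings.

yes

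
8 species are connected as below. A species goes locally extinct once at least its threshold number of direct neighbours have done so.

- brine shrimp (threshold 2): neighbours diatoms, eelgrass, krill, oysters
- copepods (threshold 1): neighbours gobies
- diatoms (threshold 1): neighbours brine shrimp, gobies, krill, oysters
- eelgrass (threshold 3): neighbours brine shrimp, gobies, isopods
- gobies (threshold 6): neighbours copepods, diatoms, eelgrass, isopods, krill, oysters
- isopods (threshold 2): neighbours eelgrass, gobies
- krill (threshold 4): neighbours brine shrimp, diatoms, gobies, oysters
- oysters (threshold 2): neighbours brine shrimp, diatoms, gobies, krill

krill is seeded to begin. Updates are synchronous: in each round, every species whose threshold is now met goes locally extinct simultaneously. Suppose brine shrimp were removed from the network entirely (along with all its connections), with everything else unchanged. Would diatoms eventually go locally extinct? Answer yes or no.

With brine shrimp removed:
Round 1 — krill goes locally extinct (initial).
Round 2 — checking thresholds:
  diatoms: 1 of 3 neighbours ≥ 1, goes locally extinct.
  gobies: 1 of 6 neighbours < 6, holds.
  oysters: 1 of 3 neighbours < 2, holds.
Round 3 — checking thresholds:
  gobies: 2 of 6 neighbours < 6, holds.
  oysters: 2 of 3 neighbours ≥ 2, goes locally extinct.
Round 4 — no new extinctions; cascade stops.

yes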